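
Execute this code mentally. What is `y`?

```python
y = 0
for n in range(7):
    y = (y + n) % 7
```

Let's trace through this code step by step.

Initialize: y = 0
Entering loop: for n in range(7):

After execution: y = 0
0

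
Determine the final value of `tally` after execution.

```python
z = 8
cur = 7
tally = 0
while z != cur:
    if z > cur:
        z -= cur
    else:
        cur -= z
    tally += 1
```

Let's trace through this code step by step.

Initialize: z = 8
Initialize: cur = 7
Initialize: tally = 0
Entering loop: while z != cur:

After execution: tally = 7
7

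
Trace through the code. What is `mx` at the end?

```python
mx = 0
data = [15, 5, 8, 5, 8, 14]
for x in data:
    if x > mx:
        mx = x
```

Let's trace through this code step by step.

Initialize: mx = 0
Initialize: data = [15, 5, 8, 5, 8, 14]
Entering loop: for x in data:

After execution: mx = 15
15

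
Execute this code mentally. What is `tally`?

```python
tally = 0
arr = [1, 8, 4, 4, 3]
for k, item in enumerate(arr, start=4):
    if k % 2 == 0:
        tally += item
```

Let's trace through this code step by step.

Initialize: tally = 0
Initialize: arr = [1, 8, 4, 4, 3]
Entering loop: for k, item in enumerate(arr, start=4):

After execution: tally = 8
8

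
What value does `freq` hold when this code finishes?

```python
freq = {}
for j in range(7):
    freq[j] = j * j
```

Let's trace through this code step by step.

Initialize: freq = {}
Entering loop: for j in range(7):

After execution: freq = {0: 0, 1: 1, 2: 4, 3: 9, 4: 16, 5: 25, 6: 36}
{0: 0, 1: 1, 2: 4, 3: 9, 4: 16, 5: 25, 6: 36}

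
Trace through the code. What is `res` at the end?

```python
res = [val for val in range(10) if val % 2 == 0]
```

Let's trace through this code step by step.

Initialize: res = [val for val in range(10) if val % 2 == 0]

After execution: res = [0, 2, 4, 6, 8]
[0, 2, 4, 6, 8]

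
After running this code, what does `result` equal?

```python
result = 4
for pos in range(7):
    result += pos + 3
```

Let's trace through this code step by step.

Initialize: result = 4
Entering loop: for pos in range(7):

After execution: result = 46
46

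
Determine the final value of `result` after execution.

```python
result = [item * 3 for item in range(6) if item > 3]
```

Let's trace through this code step by step.

Initialize: result = [item * 3 for item in range(6) if item > 3]

After execution: result = [12, 15]
[12, 15]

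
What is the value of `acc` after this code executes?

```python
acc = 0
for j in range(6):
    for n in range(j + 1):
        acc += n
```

Let's trace through this code step by step.

Initialize: acc = 0
Entering loop: for j in range(6):

After execution: acc = 35
35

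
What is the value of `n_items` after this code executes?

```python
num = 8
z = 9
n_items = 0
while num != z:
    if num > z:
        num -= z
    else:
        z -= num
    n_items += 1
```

Let's trace through this code step by step.

Initialize: num = 8
Initialize: z = 9
Initialize: n_items = 0
Entering loop: while num != z:

After execution: n_items = 8
8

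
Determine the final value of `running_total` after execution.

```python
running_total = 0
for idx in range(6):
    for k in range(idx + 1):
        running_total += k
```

Let's trace through this code step by step.

Initialize: running_total = 0
Entering loop: for idx in range(6):

After execution: running_total = 35
35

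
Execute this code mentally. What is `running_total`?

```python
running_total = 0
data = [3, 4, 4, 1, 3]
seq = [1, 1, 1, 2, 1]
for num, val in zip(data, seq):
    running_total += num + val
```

Let's trace through this code step by step.

Initialize: running_total = 0
Initialize: data = [3, 4, 4, 1, 3]
Initialize: seq = [1, 1, 1, 2, 1]
Entering loop: for num, val in zip(data, seq):

After execution: running_total = 21
21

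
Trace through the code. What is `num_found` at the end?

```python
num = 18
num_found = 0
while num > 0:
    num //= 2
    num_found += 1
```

Let's trace through this code step by step.

Initialize: num = 18
Initialize: num_found = 0
Entering loop: while num > 0:

After execution: num_found = 5
5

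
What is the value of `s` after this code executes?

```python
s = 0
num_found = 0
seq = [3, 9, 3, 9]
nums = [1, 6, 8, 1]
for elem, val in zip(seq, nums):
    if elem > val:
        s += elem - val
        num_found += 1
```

Let's trace through this code step by step.

Initialize: s = 0
Initialize: num_found = 0
Initialize: seq = [3, 9, 3, 9]
Initialize: nums = [1, 6, 8, 1]
Entering loop: for elem, val in zip(seq, nums):

After execution: s = 13
13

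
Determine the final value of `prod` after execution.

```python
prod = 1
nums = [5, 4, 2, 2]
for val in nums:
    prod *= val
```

Let's trace through this code step by step.

Initialize: prod = 1
Initialize: nums = [5, 4, 2, 2]
Entering loop: for val in nums:

After execution: prod = 80
80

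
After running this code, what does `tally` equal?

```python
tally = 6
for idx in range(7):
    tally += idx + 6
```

Let's trace through this code step by step.

Initialize: tally = 6
Entering loop: for idx in range(7):

After execution: tally = 69
69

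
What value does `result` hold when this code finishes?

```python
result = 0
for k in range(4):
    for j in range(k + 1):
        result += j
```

Let's trace through this code step by step.

Initialize: result = 0
Entering loop: for k in range(4):

After execution: result = 10
10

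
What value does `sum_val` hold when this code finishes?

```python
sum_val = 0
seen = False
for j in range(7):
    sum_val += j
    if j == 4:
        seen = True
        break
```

Let's trace through this code step by step.

Initialize: sum_val = 0
Initialize: seen = False
Entering loop: for j in range(7):

After execution: sum_val = 10
10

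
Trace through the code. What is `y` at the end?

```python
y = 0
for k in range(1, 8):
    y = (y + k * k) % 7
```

Let's trace through this code step by step.

Initialize: y = 0
Entering loop: for k in range(1, 8):

After execution: y = 0
0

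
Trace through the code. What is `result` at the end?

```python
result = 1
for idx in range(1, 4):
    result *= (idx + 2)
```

Let's trace through this code step by step.

Initialize: result = 1
Entering loop: for idx in range(1, 4):

After execution: result = 60
60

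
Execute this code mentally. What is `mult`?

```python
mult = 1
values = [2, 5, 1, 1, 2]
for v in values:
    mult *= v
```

Let's trace through this code step by step.

Initialize: mult = 1
Initialize: values = [2, 5, 1, 1, 2]
Entering loop: for v in values:

After execution: mult = 20
20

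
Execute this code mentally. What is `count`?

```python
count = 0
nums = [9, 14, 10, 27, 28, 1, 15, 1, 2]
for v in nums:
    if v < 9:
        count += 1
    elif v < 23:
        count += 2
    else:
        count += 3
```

Let's trace through this code step by step.

Initialize: count = 0
Initialize: nums = [9, 14, 10, 27, 28, 1, 15, 1, 2]
Entering loop: for v in nums:

After execution: count = 17
17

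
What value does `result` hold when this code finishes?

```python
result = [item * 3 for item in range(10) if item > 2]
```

Let's trace through this code step by step.

Initialize: result = [item * 3 for item in range(10) if item > 2]

After execution: result = [9, 12, 15, 18, 21, 24, 27]
[9, 12, 15, 18, 21, 24, 27]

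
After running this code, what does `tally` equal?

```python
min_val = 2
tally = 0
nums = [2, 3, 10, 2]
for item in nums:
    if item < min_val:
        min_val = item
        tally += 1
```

Let's trace through this code step by step.

Initialize: min_val = 2
Initialize: tally = 0
Initialize: nums = [2, 3, 10, 2]
Entering loop: for item in nums:

After execution: tally = 0
0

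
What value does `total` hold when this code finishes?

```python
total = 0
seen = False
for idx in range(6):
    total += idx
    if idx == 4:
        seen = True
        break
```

Let's trace through this code step by step.

Initialize: total = 0
Initialize: seen = False
Entering loop: for idx in range(6):

After execution: total = 10
10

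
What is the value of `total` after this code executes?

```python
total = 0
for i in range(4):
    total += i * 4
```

Let's trace through this code step by step.

Initialize: total = 0
Entering loop: for i in range(4):

After execution: total = 24
24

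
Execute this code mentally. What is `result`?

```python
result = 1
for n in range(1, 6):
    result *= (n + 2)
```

Let's trace through this code step by step.

Initialize: result = 1
Entering loop: for n in range(1, 6):

After execution: result = 2520
2520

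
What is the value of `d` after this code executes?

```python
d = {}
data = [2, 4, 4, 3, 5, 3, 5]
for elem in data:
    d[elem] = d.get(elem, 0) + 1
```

Let's trace through this code step by step.

Initialize: d = {}
Initialize: data = [2, 4, 4, 3, 5, 3, 5]
Entering loop: for elem in data:

After execution: d = {2: 1, 4: 2, 3: 2, 5: 2}
{2: 1, 4: 2, 3: 2, 5: 2}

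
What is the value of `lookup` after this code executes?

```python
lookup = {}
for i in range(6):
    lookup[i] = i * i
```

Let's trace through this code step by step.

Initialize: lookup = {}
Entering loop: for i in range(6):

After execution: lookup = {0: 0, 1: 1, 2: 4, 3: 9, 4: 16, 5: 25}
{0: 0, 1: 1, 2: 4, 3: 9, 4: 16, 5: 25}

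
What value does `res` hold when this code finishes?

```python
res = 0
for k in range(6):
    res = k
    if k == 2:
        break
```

Let's trace through this code step by step.

Initialize: res = 0
Entering loop: for k in range(6):

After execution: res = 2
2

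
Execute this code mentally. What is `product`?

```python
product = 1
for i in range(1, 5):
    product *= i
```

Let's trace through this code step by step.

Initialize: product = 1
Entering loop: for i in range(1, 5):

After execution: product = 24
24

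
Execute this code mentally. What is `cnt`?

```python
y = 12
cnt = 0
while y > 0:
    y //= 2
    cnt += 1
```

Let's trace through this code step by step.

Initialize: y = 12
Initialize: cnt = 0
Entering loop: while y > 0:

After execution: cnt = 4
4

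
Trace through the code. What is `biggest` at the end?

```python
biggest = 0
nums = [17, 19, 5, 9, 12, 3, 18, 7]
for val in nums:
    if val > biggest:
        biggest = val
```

Let's trace through this code step by step.

Initialize: biggest = 0
Initialize: nums = [17, 19, 5, 9, 12, 3, 18, 7]
Entering loop: for val in nums:

After execution: biggest = 19
19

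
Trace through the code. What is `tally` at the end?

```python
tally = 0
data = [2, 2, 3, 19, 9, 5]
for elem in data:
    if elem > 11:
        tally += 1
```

Let's trace through this code step by step.

Initialize: tally = 0
Initialize: data = [2, 2, 3, 19, 9, 5]
Entering loop: for elem in data:

After execution: tally = 1
1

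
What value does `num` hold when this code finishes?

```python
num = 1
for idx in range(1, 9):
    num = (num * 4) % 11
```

Let's trace through this code step by step.

Initialize: num = 1
Entering loop: for idx in range(1, 9):

After execution: num = 9
9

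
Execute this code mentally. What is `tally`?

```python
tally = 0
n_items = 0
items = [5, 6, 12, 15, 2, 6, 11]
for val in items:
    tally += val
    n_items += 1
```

Let's trace through this code step by step.

Initialize: tally = 0
Initialize: n_items = 0
Initialize: items = [5, 6, 12, 15, 2, 6, 11]
Entering loop: for val in items:

After execution: tally = 57
57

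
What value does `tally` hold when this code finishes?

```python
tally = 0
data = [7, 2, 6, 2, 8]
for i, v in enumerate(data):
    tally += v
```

Let's trace through this code step by step.

Initialize: tally = 0
Initialize: data = [7, 2, 6, 2, 8]
Entering loop: for i, v in enumerate(data):

After execution: tally = 25
25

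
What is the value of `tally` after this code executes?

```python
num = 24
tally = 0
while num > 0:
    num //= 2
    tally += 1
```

Let's trace through this code step by step.

Initialize: num = 24
Initialize: tally = 0
Entering loop: while num > 0:

After execution: tally = 5
5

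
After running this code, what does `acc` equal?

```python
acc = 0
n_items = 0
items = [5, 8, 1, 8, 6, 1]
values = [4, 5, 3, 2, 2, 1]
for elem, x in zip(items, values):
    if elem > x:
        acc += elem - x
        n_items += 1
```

Let's trace through this code step by step.

Initialize: acc = 0
Initialize: n_items = 0
Initialize: items = [5, 8, 1, 8, 6, 1]
Initialize: values = [4, 5, 3, 2, 2, 1]
Entering loop: for elem, x in zip(items, values):

After execution: acc = 14
14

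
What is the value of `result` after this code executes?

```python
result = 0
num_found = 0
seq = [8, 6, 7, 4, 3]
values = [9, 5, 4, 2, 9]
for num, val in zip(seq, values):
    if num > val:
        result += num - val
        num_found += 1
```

Let's trace through this code step by step.

Initialize: result = 0
Initialize: num_found = 0
Initialize: seq = [8, 6, 7, 4, 3]
Initialize: values = [9, 5, 4, 2, 9]
Entering loop: for num, val in zip(seq, values):

After execution: result = 6
6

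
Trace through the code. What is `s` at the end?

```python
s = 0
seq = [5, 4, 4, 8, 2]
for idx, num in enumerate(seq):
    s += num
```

Let's trace through this code step by step.

Initialize: s = 0
Initialize: seq = [5, 4, 4, 8, 2]
Entering loop: for idx, num in enumerate(seq):

After execution: s = 23
23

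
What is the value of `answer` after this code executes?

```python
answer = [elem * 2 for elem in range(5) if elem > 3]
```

Let's trace through this code step by step.

Initialize: answer = [elem * 2 for elem in range(5) if elem > 3]

After execution: answer = [8]
[8]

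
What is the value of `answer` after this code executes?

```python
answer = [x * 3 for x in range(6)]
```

Let's trace through this code step by step.

Initialize: answer = [x * 3 for x in range(6)]

After execution: answer = [0, 3, 6, 9, 12, 15]
[0, 3, 6, 9, 12, 15]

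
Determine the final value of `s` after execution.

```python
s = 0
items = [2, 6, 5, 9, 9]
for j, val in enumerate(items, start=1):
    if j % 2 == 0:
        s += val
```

Let's trace through this code step by step.

Initialize: s = 0
Initialize: items = [2, 6, 5, 9, 9]
Entering loop: for j, val in enumerate(items, start=1):

After execution: s = 15
15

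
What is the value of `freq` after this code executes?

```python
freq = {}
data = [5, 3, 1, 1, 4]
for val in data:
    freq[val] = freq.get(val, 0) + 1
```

Let's trace through this code step by step.

Initialize: freq = {}
Initialize: data = [5, 3, 1, 1, 4]
Entering loop: for val in data:

After execution: freq = {5: 1, 3: 1, 1: 2, 4: 1}
{5: 1, 3: 1, 1: 2, 4: 1}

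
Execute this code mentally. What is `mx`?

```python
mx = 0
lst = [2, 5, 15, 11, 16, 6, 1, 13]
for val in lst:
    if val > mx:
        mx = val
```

Let's trace through this code step by step.

Initialize: mx = 0
Initialize: lst = [2, 5, 15, 11, 16, 6, 1, 13]
Entering loop: for val in lst:

After execution: mx = 16
16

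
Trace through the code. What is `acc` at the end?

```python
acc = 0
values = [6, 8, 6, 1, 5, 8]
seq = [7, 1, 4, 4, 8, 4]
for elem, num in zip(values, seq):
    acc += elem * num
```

Let's trace through this code step by step.

Initialize: acc = 0
Initialize: values = [6, 8, 6, 1, 5, 8]
Initialize: seq = [7, 1, 4, 4, 8, 4]
Entering loop: for elem, num in zip(values, seq):

After execution: acc = 150
150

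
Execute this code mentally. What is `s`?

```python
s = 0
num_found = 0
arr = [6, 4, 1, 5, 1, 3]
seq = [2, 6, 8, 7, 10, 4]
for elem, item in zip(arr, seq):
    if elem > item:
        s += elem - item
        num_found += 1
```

Let's trace through this code step by step.

Initialize: s = 0
Initialize: num_found = 0
Initialize: arr = [6, 4, 1, 5, 1, 3]
Initialize: seq = [2, 6, 8, 7, 10, 4]
Entering loop: for elem, item in zip(arr, seq):

After execution: s = 4
4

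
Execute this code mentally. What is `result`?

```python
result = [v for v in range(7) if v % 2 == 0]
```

Let's trace through this code step by step.

Initialize: result = [v for v in range(7) if v % 2 == 0]

After execution: result = [0, 2, 4, 6]
[0, 2, 4, 6]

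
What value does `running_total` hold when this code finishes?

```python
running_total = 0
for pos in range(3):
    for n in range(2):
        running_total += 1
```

Let's trace through this code step by step.

Initialize: running_total = 0
Entering loop: for pos in range(3):

After execution: running_total = 6
6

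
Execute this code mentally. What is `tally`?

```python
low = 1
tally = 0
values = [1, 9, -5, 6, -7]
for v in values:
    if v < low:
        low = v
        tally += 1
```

Let's trace through this code step by step.

Initialize: low = 1
Initialize: tally = 0
Initialize: values = [1, 9, -5, 6, -7]
Entering loop: for v in values:

After execution: tally = 2
2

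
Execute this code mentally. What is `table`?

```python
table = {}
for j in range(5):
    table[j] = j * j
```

Let's trace through this code step by step.

Initialize: table = {}
Entering loop: for j in range(5):

After execution: table = {0: 0, 1: 1, 2: 4, 3: 9, 4: 16}
{0: 0, 1: 1, 2: 4, 3: 9, 4: 16}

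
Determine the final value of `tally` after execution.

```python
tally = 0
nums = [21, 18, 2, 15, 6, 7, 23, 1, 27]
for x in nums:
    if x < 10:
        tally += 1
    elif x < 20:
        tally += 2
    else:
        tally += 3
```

Let's trace through this code step by step.

Initialize: tally = 0
Initialize: nums = [21, 18, 2, 15, 6, 7, 23, 1, 27]
Entering loop: for x in nums:

After execution: tally = 17
17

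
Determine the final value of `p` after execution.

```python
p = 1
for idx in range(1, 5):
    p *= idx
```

Let's trace through this code step by step.

Initialize: p = 1
Entering loop: for idx in range(1, 5):

After execution: p = 24
24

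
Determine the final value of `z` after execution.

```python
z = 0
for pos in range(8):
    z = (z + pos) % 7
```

Let's trace through this code step by step.

Initialize: z = 0
Entering loop: for pos in range(8):

After execution: z = 0
0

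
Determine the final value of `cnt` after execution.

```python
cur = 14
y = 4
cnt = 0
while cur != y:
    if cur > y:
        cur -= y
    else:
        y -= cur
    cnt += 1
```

Let's trace through this code step by step.

Initialize: cur = 14
Initialize: y = 4
Initialize: cnt = 0
Entering loop: while cur != y:

After execution: cnt = 4
4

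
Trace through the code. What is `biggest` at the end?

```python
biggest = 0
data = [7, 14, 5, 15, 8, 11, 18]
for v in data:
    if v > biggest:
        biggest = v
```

Let's trace through this code step by step.

Initialize: biggest = 0
Initialize: data = [7, 14, 5, 15, 8, 11, 18]
Entering loop: for v in data:

After execution: biggest = 18
18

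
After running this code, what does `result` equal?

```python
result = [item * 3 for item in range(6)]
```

Let's trace through this code step by step.

Initialize: result = [item * 3 for item in range(6)]

After execution: result = [0, 3, 6, 9, 12, 15]
[0, 3, 6, 9, 12, 15]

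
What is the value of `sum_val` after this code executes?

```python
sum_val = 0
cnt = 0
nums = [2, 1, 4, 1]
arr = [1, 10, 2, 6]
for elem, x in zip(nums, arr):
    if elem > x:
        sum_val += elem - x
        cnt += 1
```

Let's trace through this code step by step.

Initialize: sum_val = 0
Initialize: cnt = 0
Initialize: nums = [2, 1, 4, 1]
Initialize: arr = [1, 10, 2, 6]
Entering loop: for elem, x in zip(nums, arr):

After execution: sum_val = 3
3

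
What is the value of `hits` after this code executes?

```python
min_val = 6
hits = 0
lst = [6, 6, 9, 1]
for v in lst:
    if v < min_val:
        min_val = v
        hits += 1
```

Let's trace through this code step by step.

Initialize: min_val = 6
Initialize: hits = 0
Initialize: lst = [6, 6, 9, 1]
Entering loop: for v in lst:

After execution: hits = 1
1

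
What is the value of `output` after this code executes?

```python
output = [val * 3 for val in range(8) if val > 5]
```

Let's trace through this code step by step.

Initialize: output = [val * 3 for val in range(8) if val > 5]

After execution: output = [18, 21]
[18, 21]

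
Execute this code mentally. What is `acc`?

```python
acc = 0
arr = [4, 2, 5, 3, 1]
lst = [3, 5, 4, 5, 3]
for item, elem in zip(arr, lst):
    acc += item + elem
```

Let's trace through this code step by step.

Initialize: acc = 0
Initialize: arr = [4, 2, 5, 3, 1]
Initialize: lst = [3, 5, 4, 5, 3]
Entering loop: for item, elem in zip(arr, lst):

After execution: acc = 35
35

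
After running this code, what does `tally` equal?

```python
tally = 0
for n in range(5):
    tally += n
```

Let's trace through this code step by step.

Initialize: tally = 0
Entering loop: for n in range(5):

After execution: tally = 10
10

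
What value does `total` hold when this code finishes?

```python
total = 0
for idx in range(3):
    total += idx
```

Let's trace through this code step by step.

Initialize: total = 0
Entering loop: for idx in range(3):

After execution: total = 3
3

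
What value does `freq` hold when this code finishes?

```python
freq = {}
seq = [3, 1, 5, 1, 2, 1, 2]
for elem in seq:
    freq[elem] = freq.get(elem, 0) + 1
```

Let's trace through this code step by step.

Initialize: freq = {}
Initialize: seq = [3, 1, 5, 1, 2, 1, 2]
Entering loop: for elem in seq:

After execution: freq = {3: 1, 1: 3, 5: 1, 2: 2}
{3: 1, 1: 3, 5: 1, 2: 2}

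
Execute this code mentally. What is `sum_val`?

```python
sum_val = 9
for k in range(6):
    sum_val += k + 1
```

Let's trace through this code step by step.

Initialize: sum_val = 9
Entering loop: for k in range(6):

After execution: sum_val = 30
30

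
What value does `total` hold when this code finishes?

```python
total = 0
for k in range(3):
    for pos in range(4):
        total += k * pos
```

Let's trace through this code step by step.

Initialize: total = 0
Entering loop: for k in range(3):

After execution: total = 18
18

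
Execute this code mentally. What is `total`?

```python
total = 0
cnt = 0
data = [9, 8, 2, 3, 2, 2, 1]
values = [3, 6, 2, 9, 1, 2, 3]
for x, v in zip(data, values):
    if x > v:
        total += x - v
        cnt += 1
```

Let's trace through this code step by step.

Initialize: total = 0
Initialize: cnt = 0
Initialize: data = [9, 8, 2, 3, 2, 2, 1]
Initialize: values = [3, 6, 2, 9, 1, 2, 3]
Entering loop: for x, v in zip(data, values):

After execution: total = 9
9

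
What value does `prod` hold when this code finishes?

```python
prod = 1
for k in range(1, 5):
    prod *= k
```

Let's trace through this code step by step.

Initialize: prod = 1
Entering loop: for k in range(1, 5):

After execution: prod = 24
24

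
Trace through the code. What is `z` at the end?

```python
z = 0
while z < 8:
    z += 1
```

Let's trace through this code step by step.

Initialize: z = 0
Entering loop: while z < 8:

After execution: z = 8
8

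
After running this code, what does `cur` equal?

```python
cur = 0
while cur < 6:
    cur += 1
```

Let's trace through this code step by step.

Initialize: cur = 0
Entering loop: while cur < 6:

After execution: cur = 6
6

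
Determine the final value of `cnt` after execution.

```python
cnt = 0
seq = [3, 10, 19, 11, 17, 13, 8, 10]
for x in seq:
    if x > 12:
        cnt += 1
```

Let's trace through this code step by step.

Initialize: cnt = 0
Initialize: seq = [3, 10, 19, 11, 17, 13, 8, 10]
Entering loop: for x in seq:

After execution: cnt = 3
3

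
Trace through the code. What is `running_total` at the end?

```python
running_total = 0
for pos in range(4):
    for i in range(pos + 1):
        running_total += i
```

Let's trace through this code step by step.

Initialize: running_total = 0
Entering loop: for pos in range(4):

After execution: running_total = 10
10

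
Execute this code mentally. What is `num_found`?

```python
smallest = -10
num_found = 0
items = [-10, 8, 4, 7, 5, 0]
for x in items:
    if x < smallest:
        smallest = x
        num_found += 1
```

Let's trace through this code step by step.

Initialize: smallest = -10
Initialize: num_found = 0
Initialize: items = [-10, 8, 4, 7, 5, 0]
Entering loop: for x in items:

After execution: num_found = 0
0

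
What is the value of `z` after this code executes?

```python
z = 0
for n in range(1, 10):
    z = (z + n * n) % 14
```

Let's trace through this code step by step.

Initialize: z = 0
Entering loop: for n in range(1, 10):

After execution: z = 5
5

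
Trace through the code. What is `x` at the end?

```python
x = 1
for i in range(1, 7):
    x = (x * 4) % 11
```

Let's trace through this code step by step.

Initialize: x = 1
Entering loop: for i in range(1, 7):

After execution: x = 4
4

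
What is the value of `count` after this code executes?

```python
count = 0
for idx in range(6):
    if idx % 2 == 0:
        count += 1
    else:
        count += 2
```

Let's trace through this code step by step.

Initialize: count = 0
Entering loop: for idx in range(6):

After execution: count = 9
9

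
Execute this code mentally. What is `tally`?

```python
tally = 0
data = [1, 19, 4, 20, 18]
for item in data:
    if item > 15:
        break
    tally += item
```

Let's trace through this code step by step.

Initialize: tally = 0
Initialize: data = [1, 19, 4, 20, 18]
Entering loop: for item in data:

After execution: tally = 1
1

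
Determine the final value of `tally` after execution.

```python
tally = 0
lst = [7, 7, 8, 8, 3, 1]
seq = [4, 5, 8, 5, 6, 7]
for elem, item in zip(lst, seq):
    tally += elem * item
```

Let's trace through this code step by step.

Initialize: tally = 0
Initialize: lst = [7, 7, 8, 8, 3, 1]
Initialize: seq = [4, 5, 8, 5, 6, 7]
Entering loop: for elem, item in zip(lst, seq):

After execution: tally = 192
192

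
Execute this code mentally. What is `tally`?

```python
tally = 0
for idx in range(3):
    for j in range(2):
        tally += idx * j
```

Let's trace through this code step by step.

Initialize: tally = 0
Entering loop: for idx in range(3):

After execution: tally = 3
3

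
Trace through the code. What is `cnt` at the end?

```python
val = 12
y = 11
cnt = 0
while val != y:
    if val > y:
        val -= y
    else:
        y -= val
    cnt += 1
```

Let's trace through this code step by step.

Initialize: val = 12
Initialize: y = 11
Initialize: cnt = 0
Entering loop: while val != y:

After execution: cnt = 11
11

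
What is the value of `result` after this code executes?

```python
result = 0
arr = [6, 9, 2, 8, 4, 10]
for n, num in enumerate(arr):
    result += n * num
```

Let's trace through this code step by step.

Initialize: result = 0
Initialize: arr = [6, 9, 2, 8, 4, 10]
Entering loop: for n, num in enumerate(arr):

After execution: result = 103
103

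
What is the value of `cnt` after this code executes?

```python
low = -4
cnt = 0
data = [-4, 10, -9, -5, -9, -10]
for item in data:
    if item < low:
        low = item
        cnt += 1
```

Let's trace through this code step by step.

Initialize: low = -4
Initialize: cnt = 0
Initialize: data = [-4, 10, -9, -5, -9, -10]
Entering loop: for item in data:

After execution: cnt = 2
2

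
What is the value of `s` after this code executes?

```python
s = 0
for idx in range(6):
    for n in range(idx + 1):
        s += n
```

Let's trace through this code step by step.

Initialize: s = 0
Entering loop: for idx in range(6):

After execution: s = 35
35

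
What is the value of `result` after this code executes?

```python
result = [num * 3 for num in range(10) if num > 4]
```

Let's trace through this code step by step.

Initialize: result = [num * 3 for num in range(10) if num > 4]

After execution: result = [15, 18, 21, 24, 27]
[15, 18, 21, 24, 27]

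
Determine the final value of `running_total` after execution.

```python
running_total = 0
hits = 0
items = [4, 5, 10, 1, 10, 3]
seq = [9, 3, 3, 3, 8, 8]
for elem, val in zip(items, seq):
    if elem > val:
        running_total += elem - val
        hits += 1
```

Let's trace through this code step by step.

Initialize: running_total = 0
Initialize: hits = 0
Initialize: items = [4, 5, 10, 1, 10, 3]
Initialize: seq = [9, 3, 3, 3, 8, 8]
Entering loop: for elem, val in zip(items, seq):

After execution: running_total = 11
11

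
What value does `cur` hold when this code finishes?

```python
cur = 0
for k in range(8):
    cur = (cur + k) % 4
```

Let's trace through this code step by step.

Initialize: cur = 0
Entering loop: for k in range(8):

After execution: cur = 0
0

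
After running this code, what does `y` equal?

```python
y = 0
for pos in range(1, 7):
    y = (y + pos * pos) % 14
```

Let's trace through this code step by step.

Initialize: y = 0
Entering loop: for pos in range(1, 7):

After execution: y = 7
7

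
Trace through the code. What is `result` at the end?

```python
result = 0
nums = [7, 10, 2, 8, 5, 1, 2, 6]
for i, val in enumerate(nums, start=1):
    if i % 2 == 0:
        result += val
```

Let's trace through this code step by step.

Initialize: result = 0
Initialize: nums = [7, 10, 2, 8, 5, 1, 2, 6]
Entering loop: for i, val in enumerate(nums, start=1):

After execution: result = 25
25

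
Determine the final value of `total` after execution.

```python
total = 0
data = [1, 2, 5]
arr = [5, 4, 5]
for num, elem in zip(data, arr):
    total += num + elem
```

Let's trace through this code step by step.

Initialize: total = 0
Initialize: data = [1, 2, 5]
Initialize: arr = [5, 4, 5]
Entering loop: for num, elem in zip(data, arr):

After execution: total = 22
22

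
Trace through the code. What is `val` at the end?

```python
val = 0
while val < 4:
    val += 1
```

Let's trace through this code step by step.

Initialize: val = 0
Entering loop: while val < 4:

After execution: val = 4
4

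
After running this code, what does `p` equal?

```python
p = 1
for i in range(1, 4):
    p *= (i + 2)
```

Let's trace through this code step by step.

Initialize: p = 1
Entering loop: for i in range(1, 4):

After execution: p = 60
60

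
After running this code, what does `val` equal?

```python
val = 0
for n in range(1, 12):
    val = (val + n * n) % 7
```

Let's trace through this code step by step.

Initialize: val = 0
Entering loop: for n in range(1, 12):

After execution: val = 2
2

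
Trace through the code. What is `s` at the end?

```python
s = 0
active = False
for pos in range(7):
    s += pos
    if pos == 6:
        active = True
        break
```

Let's trace through this code step by step.

Initialize: s = 0
Initialize: active = False
Entering loop: for pos in range(7):

After execution: s = 21
21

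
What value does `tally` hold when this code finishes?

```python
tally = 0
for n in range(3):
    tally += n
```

Let's trace through this code step by step.

Initialize: tally = 0
Entering loop: for n in range(3):

After execution: tally = 3
3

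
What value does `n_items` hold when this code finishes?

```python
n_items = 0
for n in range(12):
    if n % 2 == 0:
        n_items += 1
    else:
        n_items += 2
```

Let's trace through this code step by step.

Initialize: n_items = 0
Entering loop: for n in range(12):

After execution: n_items = 18
18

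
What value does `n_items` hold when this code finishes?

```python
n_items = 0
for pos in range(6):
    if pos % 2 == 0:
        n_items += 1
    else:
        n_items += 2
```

Let's trace through this code step by step.

Initialize: n_items = 0
Entering loop: for pos in range(6):

After execution: n_items = 9
9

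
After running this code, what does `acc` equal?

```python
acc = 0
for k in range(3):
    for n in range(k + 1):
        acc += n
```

Let's trace through this code step by step.

Initialize: acc = 0
Entering loop: for k in range(3):

After execution: acc = 4
4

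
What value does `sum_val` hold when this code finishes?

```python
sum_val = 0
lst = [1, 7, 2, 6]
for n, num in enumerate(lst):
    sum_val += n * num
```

Let's trace through this code step by step.

Initialize: sum_val = 0
Initialize: lst = [1, 7, 2, 6]
Entering loop: for n, num in enumerate(lst):

After execution: sum_val = 29
29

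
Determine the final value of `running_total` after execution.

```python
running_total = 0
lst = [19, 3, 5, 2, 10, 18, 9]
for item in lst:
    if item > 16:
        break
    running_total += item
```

Let's trace through this code step by step.

Initialize: running_total = 0
Initialize: lst = [19, 3, 5, 2, 10, 18, 9]
Entering loop: for item in lst:

After execution: running_total = 0
0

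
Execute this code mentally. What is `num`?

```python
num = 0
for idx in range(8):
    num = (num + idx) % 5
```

Let's trace through this code step by step.

Initialize: num = 0
Entering loop: for idx in range(8):

After execution: num = 3
3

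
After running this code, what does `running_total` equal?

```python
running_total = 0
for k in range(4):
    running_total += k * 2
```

Let's trace through this code step by step.

Initialize: running_total = 0
Entering loop: for k in range(4):

After execution: running_total = 12
12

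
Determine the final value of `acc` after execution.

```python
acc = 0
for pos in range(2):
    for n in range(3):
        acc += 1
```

Let's trace through this code step by step.

Initialize: acc = 0
Entering loop: for pos in range(2):

After execution: acc = 6
6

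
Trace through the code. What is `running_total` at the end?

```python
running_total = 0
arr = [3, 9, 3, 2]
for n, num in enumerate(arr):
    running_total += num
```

Let's trace through this code step by step.

Initialize: running_total = 0
Initialize: arr = [3, 9, 3, 2]
Entering loop: for n, num in enumerate(arr):

After execution: running_total = 17
17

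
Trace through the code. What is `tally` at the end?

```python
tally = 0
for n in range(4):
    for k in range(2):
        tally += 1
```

Let's trace through this code step by step.

Initialize: tally = 0
Entering loop: for n in range(4):

After execution: tally = 8
8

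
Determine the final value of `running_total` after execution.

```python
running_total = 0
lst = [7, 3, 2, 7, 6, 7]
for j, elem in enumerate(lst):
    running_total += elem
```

Let's trace through this code step by step.

Initialize: running_total = 0
Initialize: lst = [7, 3, 2, 7, 6, 7]
Entering loop: for j, elem in enumerate(lst):

After execution: running_total = 32
32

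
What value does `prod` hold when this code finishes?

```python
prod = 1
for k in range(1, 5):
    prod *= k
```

Let's trace through this code step by step.

Initialize: prod = 1
Entering loop: for k in range(1, 5):

After execution: prod = 24
24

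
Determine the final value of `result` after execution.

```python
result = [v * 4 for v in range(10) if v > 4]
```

Let's trace through this code step by step.

Initialize: result = [v * 4 for v in range(10) if v > 4]

After execution: result = [20, 24, 28, 32, 36]
[20, 24, 28, 32, 36]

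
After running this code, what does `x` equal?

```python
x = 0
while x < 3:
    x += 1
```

Let's trace through this code step by step.

Initialize: x = 0
Entering loop: while x < 3:

After execution: x = 3
3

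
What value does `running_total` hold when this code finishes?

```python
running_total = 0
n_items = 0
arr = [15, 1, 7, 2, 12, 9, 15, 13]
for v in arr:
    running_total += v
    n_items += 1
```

Let's trace through this code step by step.

Initialize: running_total = 0
Initialize: n_items = 0
Initialize: arr = [15, 1, 7, 2, 12, 9, 15, 13]
Entering loop: for v in arr:

After execution: running_total = 74
74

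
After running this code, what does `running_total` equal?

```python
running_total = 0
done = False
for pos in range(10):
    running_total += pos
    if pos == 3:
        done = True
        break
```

Let's trace through this code step by step.

Initialize: running_total = 0
Initialize: done = False
Entering loop: for pos in range(10):

After execution: running_total = 6
6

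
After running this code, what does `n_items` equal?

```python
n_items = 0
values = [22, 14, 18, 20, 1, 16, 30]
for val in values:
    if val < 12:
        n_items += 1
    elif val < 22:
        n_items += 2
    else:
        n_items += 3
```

Let's trace through this code step by step.

Initialize: n_items = 0
Initialize: values = [22, 14, 18, 20, 1, 16, 30]
Entering loop: for val in values:

After execution: n_items = 15
15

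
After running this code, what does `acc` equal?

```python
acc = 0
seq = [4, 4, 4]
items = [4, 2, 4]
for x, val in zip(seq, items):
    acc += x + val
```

Let's trace through this code step by step.

Initialize: acc = 0
Initialize: seq = [4, 4, 4]
Initialize: items = [4, 2, 4]
Entering loop: for x, val in zip(seq, items):

After execution: acc = 22
22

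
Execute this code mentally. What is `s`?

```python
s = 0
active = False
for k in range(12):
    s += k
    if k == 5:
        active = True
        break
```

Let's trace through this code step by step.

Initialize: s = 0
Initialize: active = False
Entering loop: for k in range(12):

After execution: s = 15
15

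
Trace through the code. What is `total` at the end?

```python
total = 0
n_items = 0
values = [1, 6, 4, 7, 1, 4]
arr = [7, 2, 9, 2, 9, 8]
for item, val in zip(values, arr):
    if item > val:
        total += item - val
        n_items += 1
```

Let's trace through this code step by step.

Initialize: total = 0
Initialize: n_items = 0
Initialize: values = [1, 6, 4, 7, 1, 4]
Initialize: arr = [7, 2, 9, 2, 9, 8]
Entering loop: for item, val in zip(values, arr):

After execution: total = 9
9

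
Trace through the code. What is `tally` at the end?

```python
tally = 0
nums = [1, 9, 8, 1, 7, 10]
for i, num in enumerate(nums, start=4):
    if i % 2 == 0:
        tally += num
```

Let's trace through this code step by step.

Initialize: tally = 0
Initialize: nums = [1, 9, 8, 1, 7, 10]
Entering loop: for i, num in enumerate(nums, start=4):

After execution: tally = 16
16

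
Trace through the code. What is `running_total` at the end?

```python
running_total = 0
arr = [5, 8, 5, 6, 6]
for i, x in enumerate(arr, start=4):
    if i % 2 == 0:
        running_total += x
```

Let's trace through this code step by step.

Initialize: running_total = 0
Initialize: arr = [5, 8, 5, 6, 6]
Entering loop: for i, x in enumerate(arr, start=4):

After execution: running_total = 16
16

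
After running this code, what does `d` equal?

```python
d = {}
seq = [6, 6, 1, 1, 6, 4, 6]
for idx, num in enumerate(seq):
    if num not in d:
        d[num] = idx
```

Let's trace through this code step by step.

Initialize: d = {}
Initialize: seq = [6, 6, 1, 1, 6, 4, 6]
Entering loop: for idx, num in enumerate(seq):

After execution: d = {6: 0, 1: 2, 4: 5}
{6: 0, 1: 2, 4: 5}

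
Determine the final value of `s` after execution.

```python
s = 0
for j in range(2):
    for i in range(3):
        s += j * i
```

Let's trace through this code step by step.

Initialize: s = 0
Entering loop: for j in range(2):

After execution: s = 3
3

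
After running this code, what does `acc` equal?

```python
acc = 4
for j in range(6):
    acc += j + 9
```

Let's trace through this code step by step.

Initialize: acc = 4
Entering loop: for j in range(6):

After execution: acc = 73
73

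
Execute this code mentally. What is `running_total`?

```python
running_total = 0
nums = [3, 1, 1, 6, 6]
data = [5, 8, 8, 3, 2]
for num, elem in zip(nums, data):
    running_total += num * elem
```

Let's trace through this code step by step.

Initialize: running_total = 0
Initialize: nums = [3, 1, 1, 6, 6]
Initialize: data = [5, 8, 8, 3, 2]
Entering loop: for num, elem in zip(nums, data):

After execution: running_total = 61
61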